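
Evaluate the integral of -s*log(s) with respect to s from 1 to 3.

Integrate by parts once (u = ln s, dv = -s ds).
An antiderivative is F(s) = -s**2*(2*log(s) - 1)/4.
Then F(3) - F(1) = (9/4 - 9*log(3)/2) - (1/4) = 2 - 9*log(3)/2.

2 - 9*log(3)/2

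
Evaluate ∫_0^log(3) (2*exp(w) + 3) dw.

log(27) + 4

An antiderivative is F(w) = 3*w + 2*exp(w).
Then F(log(3)) - F(0) = (3*log(3) + 6) - (2) = log(27) + 4.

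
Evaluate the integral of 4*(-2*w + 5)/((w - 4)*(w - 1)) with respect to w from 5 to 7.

-8*log(3) + 4*log(2)

Factor the denominator: w**2 - 5*w + 4 = (w - 1)(w - 4).
Partial fractions: 4*(-2*w + 5)/((w - 4)*(w - 1)) = -4/(w - 1) - 4/(w - 4).
An antiderivative is F(w) = -4*log(w - 4) - 4*log(w - 1).
Then F(7) - F(5) = (-8*log(3) - 4*log(2)) - (-8*log(2)) = -8*log(3) + 4*log(2).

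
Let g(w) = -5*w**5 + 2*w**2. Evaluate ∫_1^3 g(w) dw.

By the power rule, an antiderivative is F(w) = -5*w**6/6 + 2*w**3/3.
Then F(3) - F(1) = (-1179/2) - (-1/6) = -1768/3.

-1768/3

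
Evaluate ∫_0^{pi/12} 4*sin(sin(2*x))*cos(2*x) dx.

2 - 2*cos(1/2)

Let u = sin(2*x), so du = 2*cos(2*x) dx. When x = 0, u = 0; when x = pi/12, u = 1/2.
The integral becomes 2·∫ sin(u) du from 0 to 1/2, with antiderivative -2*cos(u).
Back in x: F(x) = -2*cos(sin(2*x)).
Then F(pi/12) - F(0) = (-2*cos(1/2)) - (-2) = 2 - 2*cos(1/2).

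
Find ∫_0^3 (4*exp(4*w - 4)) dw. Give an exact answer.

Let u = 4*w - 4, so du = 4 dw. When w = 0, u = -4; when w = 3, u = 8.
The integral becomes ∫ exp(u) du from -4 to 8, with antiderivative exp(u).
Back in w: F(w) = exp(4*w - 4).
Then F(3) - F(0) = (exp(8)) - (exp(-4)) = -(1 - exp(12))*exp(-4).

-(1 - exp(12))*exp(-4)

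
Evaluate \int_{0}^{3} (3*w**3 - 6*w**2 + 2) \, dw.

By the power rule, an antiderivative is F(w) = 3*w**4/4 - 2*w**3 + 2*w.
Then F(3) - F(0) = (51/4) - (0) = 51/4.

51/4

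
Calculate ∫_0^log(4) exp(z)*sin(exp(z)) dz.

Let u = exp(z), so du = exp(z) dz. When z = 0, u = 1; when z = log(4), u = 4.
The integral becomes ∫ sin(u) du from 1 to 4, with antiderivative -cos(u).
Back in z: F(z) = -cos(exp(z)).
Then F(log(4)) - F(0) = (-cos(4)) - (-cos(1)) = cos(1) - cos(4).

cos(1) - cos(4)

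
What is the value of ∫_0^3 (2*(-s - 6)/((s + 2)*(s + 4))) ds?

Factor the denominator: s**2 + 6*s + 8 = (s + 4)(s + 2).
Partial fractions: 2*(-s - 6)/((s + 2)*(s + 4)) = 2/(s + 4) - 4/(s + 2).
An antiderivative is F(s) = -4*log(s + 2) + 2*log(s + 4).
Then F(3) - F(0) = (-4*log(5) + 2*log(7)) - (0) = -4*log(5) + 2*log(7).

-4*log(5) + 2*log(7)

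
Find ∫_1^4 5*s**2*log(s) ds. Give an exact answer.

-35 + 640*log(2)/3

Integrate by parts once (u = ln s, dv = 5*s**2 ds).
An antiderivative is F(s) = 5*s**3*(3*log(s) - 1)/9.
Then F(4) - F(1) = (-320/9 + 640*log(2)/3) - (-5/9) = -35 + 640*log(2)/3.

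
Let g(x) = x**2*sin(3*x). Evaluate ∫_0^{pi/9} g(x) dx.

-1/27 - pi**2/486 + sqrt(3)*pi/81

Integrate by parts twice (u = x^2, dv = sin(3*x) dx).
An antiderivative is F(x) = -x**2*cos(3*x)/3 + 2*x*sin(3*x)/9 + 2*cos(3*x)/27.
Then F(pi/9) - F(0) = (-pi**2/486 + 1/27 + sqrt(3)*pi/81) - (2/27) = -1/27 - pi**2/486 + sqrt(3)*pi/81.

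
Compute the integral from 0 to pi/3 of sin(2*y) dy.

3/4

An antiderivative is F(y) = -cos(2*y)/2.
Then F(pi/3) - F(0) = (1/4) - (-1/2) = 3/4.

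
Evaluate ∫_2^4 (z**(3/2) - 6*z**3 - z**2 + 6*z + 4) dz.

-4828/15 - 8*sqrt(2)/5

By the power rule, an antiderivative is F(z) = 2*z**(5/2)/5 - 3*z**4/2 - z**3/3 + 3*z**2 + 4*z.
Then F(4) - F(2) = (-4928/15) - (-20/3 + 8*sqrt(2)/5) = -4828/15 - 8*sqrt(2)/5.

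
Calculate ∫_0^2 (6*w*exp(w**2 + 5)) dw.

Let u = w**2 + 5, so du = 2*w dw. When w = 0, u = 5; when w = 2, u = 9.
The integral becomes 3·∫ exp(u) du from 5 to 9, with antiderivative 3*exp(u).
Back in w: F(w) = 3*exp(w**2 + 5).
Then F(2) - F(0) = (3*exp(9)) - (3*exp(5)) = -3*(1 - exp(4))*exp(5).

-3*(1 - exp(4))*exp(5)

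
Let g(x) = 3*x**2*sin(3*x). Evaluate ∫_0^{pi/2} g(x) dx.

-pi/3 - 2/9

Integrate by parts twice (u = x^2, dv = 3*sin(3*x) dx).
An antiderivative is F(x) = -x**2*cos(3*x) + 2*x*sin(3*x)/3 + 2*cos(3*x)/9.
Then F(pi/2) - F(0) = (-pi/3) - (2/9) = -pi/3 - 2/9.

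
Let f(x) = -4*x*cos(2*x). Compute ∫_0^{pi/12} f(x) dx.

Integrate by parts once (u = x, dv = -4*cos(2*x) dx).
An antiderivative is F(x) = -2*x*sin(2*x) - cos(2*x).
Then F(pi/12) - F(0) = (-sqrt(3)/2 - pi/12) - (-1) = -sqrt(3)/2 - pi/12 + 1.

-sqrt(3)/2 - pi/12 + 1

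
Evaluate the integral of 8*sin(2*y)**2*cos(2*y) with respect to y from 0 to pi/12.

1/6

Let u = sin(2*y), so du = 2*cos(2*y) dy. When y = 0, u = 0; when y = pi/12, u = 1/2.
The integral becomes 4·∫ u**2 du from 0 to 1/2, with antiderivative 4*u**3/3.
Back in y: F(y) = 4*sin(2*y)**3/3.
Then F(pi/12) - F(0) = (1/6) - (0) = 1/6.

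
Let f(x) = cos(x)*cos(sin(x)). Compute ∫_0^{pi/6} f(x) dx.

Let u = sin(x), so du = cos(x) dx. When x = 0, u = 0; when x = pi/6, u = 1/2.
The integral becomes ∫ cos(u) du from 0 to 1/2, with antiderivative sin(u).
Back in x: F(x) = sin(sin(x)).
Then F(pi/6) - F(0) = (sin(1/2)) - (0) = sin(1/2).

sin(1/2)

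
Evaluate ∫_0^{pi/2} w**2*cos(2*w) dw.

Integrate by parts twice (u = w^2, dv = cos(2*w) dw).
An antiderivative is F(w) = w**2*sin(2*w)/2 + w*cos(2*w)/2 - sin(2*w)/4.
Then F(pi/2) - F(0) = (-pi/4) - (0) = -pi/4.

-pi/4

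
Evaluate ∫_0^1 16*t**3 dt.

4

Let u = 2*t, so du = 2 dt. When t = 0, u = 0; when t = 1, u = 2.
The integral becomes ∫ u**3 du from 0 to 2, with antiderivative u**4/4.
Back in t: F(t) = 4*t**4.
Then F(1) - F(0) = (4) - (0) = 4.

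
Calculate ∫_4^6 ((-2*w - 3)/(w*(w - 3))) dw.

-log(18)

Factor the denominator: w**2 - 3*w = w(w - 3).
Partial fractions: (-2*w - 3)/(w*(w - 3)) = 1/w - 3/(w - 3).
An antiderivative is F(w) = log(w) - 3*log(w - 3).
Then F(6) - F(4) = (log(2/9)) - (log(4)) = -log(18).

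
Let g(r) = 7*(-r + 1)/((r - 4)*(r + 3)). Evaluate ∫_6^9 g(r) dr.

-3*log(5) - 5*log(2) + 4*log(3)

Factor the denominator: r**2 - r - 12 = (r + 3)(r - 4).
Partial fractions: 7*(-r + 1)/((r - 4)*(r + 3)) = -4/(r + 3) - 3/(r - 4).
An antiderivative is F(r) = -3*log(r - 4) - 4*log(r + 3).
Then F(9) - F(6) = (-8*log(2) - 3*log(5) - 4*log(3)) - (-8*log(3) - 3*log(2)) = -3*log(5) - 5*log(2) + 4*log(3).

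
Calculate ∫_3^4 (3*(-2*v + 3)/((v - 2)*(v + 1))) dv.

Factor the denominator: v**2 - v - 2 = (v + 1)(v - 2).
Partial fractions: 3*(-2*v + 3)/((v - 2)*(v + 1)) = -5/(v + 1) - 1/(v - 2).
An antiderivative is F(v) = -log(v - 2) - 5*log(v + 1).
Then F(4) - F(3) = (-5*log(5) - log(2)) - (-10*log(2)) = -5*log(5) + 9*log(2).

-5*log(5) + 9*log(2)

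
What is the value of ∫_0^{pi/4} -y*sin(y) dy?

Integrate by parts once (u = y, dv = -sin(y) dy).
An antiderivative is F(y) = y*cos(y) - sin(y).
Then F(pi/4) - F(0) = (sqrt(2)*(-4 + pi)/8) - (0) = sqrt(2)*(-4 + pi)/8.

sqrt(2)*(-4 + pi)/8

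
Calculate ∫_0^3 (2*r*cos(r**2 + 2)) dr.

sin(11) - sin(2)

Let u = r**2 + 2, so du = 2*r dr. When r = 0, u = 2; when r = 3, u = 11.
The integral becomes ∫ cos(u) du from 2 to 11, with antiderivative sin(u).
Back in r: F(r) = sin(r**2 + 2).
Then F(3) - F(0) = (sin(11)) - (sin(2)) = sin(11) - sin(2).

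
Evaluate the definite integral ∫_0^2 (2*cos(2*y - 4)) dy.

Let u = 2*y - 4, so du = 2 dy. When y = 0, u = -4; when y = 2, u = 0.
The integral becomes ∫ cos(u) du from -4 to 0, with antiderivative sin(u).
Back in y: F(y) = sin(2*y - 4).
Then F(2) - F(0) = (0) - (-sin(4)) = sin(4).

sin(4)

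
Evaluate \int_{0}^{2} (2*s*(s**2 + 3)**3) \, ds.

Let u = s**2 + 3, so du = 2*s ds. When s = 0, u = 3; when s = 2, u = 7.
The integral becomes ∫ u**3 du from 3 to 7, with antiderivative u**4/4.
Back in s: F(s) = (s**2 + 3)**4/4.
Then F(2) - F(0) = (2401/4) - (81/4) = 580.

580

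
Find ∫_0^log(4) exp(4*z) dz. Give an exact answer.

Let u = exp(z), so du = exp(z) dz. When z = 0, u = 1; when z = log(4), u = 4.
The integral becomes ∫ u**3 du from 1 to 4, with antiderivative u**4/4.
Back in z: F(z) = exp(4*z)/4.
Then F(log(4)) - F(0) = (64) - (1/4) = 255/4.

255/4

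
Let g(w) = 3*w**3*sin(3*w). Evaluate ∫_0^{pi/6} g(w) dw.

-2/9 + pi**2/36

Integrate by parts 3 times (u = w^3, dv = 3*sin(3*w) dw).
An antiderivative is F(w) = -w**3*cos(3*w) + w**2*sin(3*w) + 2*w*cos(3*w)/3 - 2*sin(3*w)/9.
Then F(pi/6) - F(0) = (-2/9 + pi**2/36) - (0) = -2/9 + pi**2/36.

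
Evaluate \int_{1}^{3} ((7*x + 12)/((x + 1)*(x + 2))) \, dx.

-2*log(3) + 2*log(5) + 5*log(2)

Factor the denominator: x**2 + 3*x + 2 = (x + 2)(x + 1).
Partial fractions: (7*x + 12)/((x + 1)*(x + 2)) = 2/(x + 2) + 5/(x + 1).
An antiderivative is F(x) = 5*log(x + 1) + 2*log(x + 2).
Then F(3) - F(1) = (2*log(5) + 10*log(2)) - (2*log(3) + 5*log(2)) = -2*log(3) + 2*log(5) + 5*log(2).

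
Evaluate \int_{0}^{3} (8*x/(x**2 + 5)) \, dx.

-4*log(5) + 4*log(2) + 4*log(7)

Let u = x**2 + 5, so du = 2*x dx. When x = 0, u = 5; when x = 3, u = 14.
The integral becomes 4·∫ 1/u du from 5 to 14, with antiderivative 4*log(u).
Back in x: F(x) = 4*log(x**2 + 5).
Then F(3) - F(0) = (4*log(2) + 4*log(7)) - (4*log(5)) = -4*log(5) + 4*log(2) + 4*log(7).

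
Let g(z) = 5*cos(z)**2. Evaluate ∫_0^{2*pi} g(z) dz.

Use the identity cos^2(z) = (1 + cos(2*z))/2.
An antiderivative is F(z) = 5*z/2 + 5*sin(2*z)/4.
Then F(2*pi) - F(0) = (5*pi) - (0) = 5*pi.

5*pi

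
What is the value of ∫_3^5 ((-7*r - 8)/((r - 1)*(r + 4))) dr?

-8*log(3) - 3*log(2) + 4*log(7)

Factor the denominator: r**2 + 3*r - 4 = (r + 4)(r - 1).
Partial fractions: (-7*r - 8)/((r - 1)*(r + 4)) = -4/(r + 4) - 3/(r - 1).
An antiderivative is F(r) = -3*log(r - 1) - 4*log(r + 4).
Then F(5) - F(3) = (-8*log(3) - 6*log(2)) - (-4*log(7) - 3*log(2)) = -8*log(3) - 3*log(2) + 4*log(7).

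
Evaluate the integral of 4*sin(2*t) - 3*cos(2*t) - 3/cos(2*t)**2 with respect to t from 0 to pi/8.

An antiderivative is F(t) = -3*sin(2*t)/2 - 2*cos(2*t) - 3*tan(2*t)/2.
Then F(pi/8) - F(0) = (-7*sqrt(2)/4 - 3/2) - (-2) = 1/2 - 7*sqrt(2)/4.

1/2 - 7*sqrt(2)/4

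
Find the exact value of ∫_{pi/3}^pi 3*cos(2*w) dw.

An antiderivative is F(w) = 3*sin(2*w)/2.
Then F(pi) - F(pi/3) = (0) - (3*sqrt(3)/4) = -3*sqrt(3)/4.

-3*sqrt(3)/4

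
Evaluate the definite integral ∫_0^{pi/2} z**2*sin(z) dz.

Integrate by parts twice (u = z^2, dv = sin(z) dz).
An antiderivative is F(z) = -z**2*cos(z) + 2*z*sin(z) + 2*cos(z).
Then F(pi/2) - F(0) = (pi) - (2) = -2 + pi.

-2 + pi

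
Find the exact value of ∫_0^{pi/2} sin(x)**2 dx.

Use the identity sin^2(x) = (1 - cos(2*x))/2.
An antiderivative is F(x) = x/2 - sin(2*x)/4.
Then F(pi/2) - F(0) = (pi/4) - (0) = pi/4.

pi/4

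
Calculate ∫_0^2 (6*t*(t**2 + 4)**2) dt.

Let u = t**2 + 4, so du = 2*t dt. When t = 0, u = 4; when t = 2, u = 8.
The integral becomes 3·∫ u**2 du from 4 to 8, with antiderivative u**3.
Back in t: F(t) = (t**2 + 4)**3.
Then F(2) - F(0) = (512) - (64) = 448.

448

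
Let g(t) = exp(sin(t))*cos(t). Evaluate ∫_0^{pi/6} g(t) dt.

-1 + exp(1/2)

Let u = sin(t), so du = cos(t) dt. When t = 0, u = 0; when t = pi/6, u = 1/2.
The integral becomes ∫ exp(u) du from 0 to 1/2, with antiderivative exp(u).
Back in t: F(t) = exp(sin(t)).
Then F(pi/6) - F(0) = (exp(1/2)) - (1) = -1 + exp(1/2).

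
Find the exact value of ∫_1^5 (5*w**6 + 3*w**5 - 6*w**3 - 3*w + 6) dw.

By the power rule, an antiderivative is F(w) = 5*w**7/7 + w**6/2 - 3*w**4/2 - 3*w**2/2 + 6*w.
Then F(5) - F(1) = (877395/14) - (59/14) = 438668/7.

438668/7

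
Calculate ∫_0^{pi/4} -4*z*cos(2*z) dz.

1 - pi/2

Integrate by parts once (u = z, dv = -4*cos(2*z) dz).
An antiderivative is F(z) = -2*z*sin(2*z) - cos(2*z).
Then F(pi/4) - F(0) = (-pi/2) - (-1) = 1 - pi/2.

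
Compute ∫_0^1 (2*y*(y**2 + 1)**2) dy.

Let u = y**2 + 1, so du = 2*y dy. When y = 0, u = 1; when y = 1, u = 2.
The integral becomes ∫ u**2 du from 1 to 2, with antiderivative u**3/3.
Back in y: F(y) = (y**2 + 1)**3/3.
Then F(1) - F(0) = (8/3) - (1/3) = 7/3.

7/3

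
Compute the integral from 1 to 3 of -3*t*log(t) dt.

6 - 27*log(3)/2

Integrate by parts once (u = ln t, dv = -3*t dt).
An antiderivative is F(t) = -3*t**2*(2*log(t) - 1)/4.
Then F(3) - F(1) = (27/4 - 27*log(3)/2) - (3/4) = 6 - 27*log(3)/2.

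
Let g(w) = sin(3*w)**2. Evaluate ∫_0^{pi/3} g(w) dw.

Use the identity sin^2(3*w) = (1 - cos(6*w))/2.
An antiderivative is F(w) = w/2 - sin(6*w)/12.
Then F(pi/3) - F(0) = (pi/6) - (0) = pi/6.

pi/6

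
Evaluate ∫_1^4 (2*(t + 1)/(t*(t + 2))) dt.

Factor the denominator: t**2 + 2*t = (t + 2)t.
Partial fractions: 2*(t + 1)/(t*(t + 2)) = 1/(t + 2) + 1/t.
An antiderivative is F(t) = log(t) + log(t + 2).
Then F(4) - F(1) = (log(24)) - (log(3)) = log(8).

log(8)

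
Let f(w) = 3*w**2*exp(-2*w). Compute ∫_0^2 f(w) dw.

Integrate by parts twice (u = w^2, dv = 3*exp(-2*w) dw).
An antiderivative is F(w) = (-6*w**2 - 6*w - 3)*exp(-2*w)/4.
Then F(2) - F(0) = (-39*exp(-4)/4) - (-3/4) = 3/4 - 39*exp(-4)/4.

3/4 - 39*exp(-4)/4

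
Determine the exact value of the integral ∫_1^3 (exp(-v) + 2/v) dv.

-exp(-3) + exp(-1) + 2*log(3)

An antiderivative is F(v) = 2*log(v) - exp(-v).
Then F(3) - F(1) = (-exp(-3) + 2*log(3)) - (-exp(-1)) = -exp(-3) + exp(-1) + 2*log(3).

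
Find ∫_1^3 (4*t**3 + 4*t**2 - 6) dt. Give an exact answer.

308/3

By the power rule, an antiderivative is F(t) = t**4 + 4*t**3/3 - 6*t.
Then F(3) - F(1) = (99) - (-11/3) = 308/3.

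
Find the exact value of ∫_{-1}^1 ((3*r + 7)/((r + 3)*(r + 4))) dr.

-5*log(3) - 2*log(2) + 5*log(5)

Factor the denominator: r**2 + 7*r + 12 = (r + 4)(r + 3).
Partial fractions: (3*r + 7)/((r + 3)*(r + 4)) = 5/(r + 4) - 2/(r + 3).
An antiderivative is F(r) = -2*log(r + 3) + 5*log(r + 4).
Then F(1) - F(-1) = (-4*log(2) + 5*log(5)) - (-2*log(2) + 5*log(3)) = -5*log(3) - 2*log(2) + 5*log(5).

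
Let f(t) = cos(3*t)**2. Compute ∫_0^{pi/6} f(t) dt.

pi/12

Use the identity cos^2(3*t) = (1 + cos(6*t))/2.
An antiderivative is F(t) = t/2 + sin(6*t)/12.
Then F(pi/6) - F(0) = (pi/12) - (0) = pi/12.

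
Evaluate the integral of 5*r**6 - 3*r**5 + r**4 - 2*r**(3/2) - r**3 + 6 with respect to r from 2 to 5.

-20*sqrt(5) + 16*sqrt(2)/5 + 6778239/140

By the power rule, an antiderivative is F(r) = 5*r**7/7 - r**6/2 - 4*r**(5/2)/5 + r**5/5 - r**4/4 + 6*r.
Then F(5) - F(2) = (1357715/28 - 20*sqrt(5)) - (2584/35 - 16*sqrt(2)/5) = -20*sqrt(5) + 16*sqrt(2)/5 + 6778239/140.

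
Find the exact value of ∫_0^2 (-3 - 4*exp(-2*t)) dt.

An antiderivative is F(t) = -3*t + 2*exp(-2*t).
Then F(2) - F(0) = (-6 + 2*exp(-4)) - (2) = -8 + 2*exp(-4).

-8 + 2*exp(-4)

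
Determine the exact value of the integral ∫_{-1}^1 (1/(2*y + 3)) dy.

An antiderivative is F(y) = log(2*y + 3)/2.
Then F(1) - F(-1) = (log(5)/2) - (0) = log(5)/2.

log(5)/2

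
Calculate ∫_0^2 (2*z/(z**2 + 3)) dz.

log(7/3)

Let u = z**2 + 3, so du = 2*z dz. When z = 0, u = 3; when z = 2, u = 7.
The integral becomes ∫ 1/u du from 3 to 7, with antiderivative log(u).
Back in z: F(z) = log(z**2 + 3).
Then F(2) - F(0) = (log(7)) - (log(3)) = log(7/3).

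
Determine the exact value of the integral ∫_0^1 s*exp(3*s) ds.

Integrate by parts once (u = s, dv = exp(3*s) ds).
An antiderivative is F(s) = (3*s - 1)*exp(3*s)/9.
Then F(1) - F(0) = (2*exp(3)/9) - (-1/9) = 1/9 + 2*exp(3)/9.

1/9 + 2*exp(3)/9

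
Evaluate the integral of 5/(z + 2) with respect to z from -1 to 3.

An antiderivative is F(z) = 5*log(z + 2).
Then F(3) - F(-1) = (5*log(5)) - (0) = 5*log(5).

5*log(5)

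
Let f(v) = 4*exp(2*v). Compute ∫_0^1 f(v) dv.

-2 + 2*exp(2)

Let u = 2*v, so du = 2 dv. When v = 0, u = 0; when v = 1, u = 2.
The integral becomes 2·∫ exp(u) du from 0 to 2, with antiderivative 2*exp(u).
Back in v: F(v) = 2*exp(2*v).
Then F(1) - F(0) = (2*exp(2)) - (2) = -2 + 2*exp(2).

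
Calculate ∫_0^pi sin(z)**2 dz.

pi/2

Use the identity sin^2(z) = (1 - cos(2*z))/2.
An antiderivative is F(z) = z/2 - sin(2*z)/4.
Then F(pi) - F(0) = (pi/2) - (0) = pi/2.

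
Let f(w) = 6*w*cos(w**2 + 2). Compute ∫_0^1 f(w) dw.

Let u = w**2 + 2, so du = 2*w dw. When w = 0, u = 2; when w = 1, u = 3.
The integral becomes 3·∫ cos(u) du from 2 to 3, with antiderivative 3*sin(u).
Back in w: F(w) = 3*sin(w**2 + 2).
Then F(1) - F(0) = (3*sin(3)) - (3*sin(2)) = -3*sin(2) + 3*sin(3).

-3*sin(2) + 3*sin(3)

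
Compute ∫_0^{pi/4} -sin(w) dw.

-1 + sqrt(2)/2

An antiderivative is F(w) = cos(w).
Then F(pi/4) - F(0) = (sqrt(2)/2) - (1) = -1 + sqrt(2)/2.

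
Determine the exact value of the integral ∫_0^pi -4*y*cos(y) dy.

8

Integrate by parts once (u = y, dv = -4*cos(y) dy).
An antiderivative is F(y) = -4*y*sin(y) - 4*cos(y).
Then F(pi) - F(0) = (4) - (-4) = 8.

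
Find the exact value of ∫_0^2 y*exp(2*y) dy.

1/4 + 3*exp(4)/4

Integrate by parts once (u = y, dv = exp(2*y) dy).
An antiderivative is F(y) = (2*y - 1)*exp(2*y)/4.
Then F(2) - F(0) = (3*exp(4)/4) - (-1/4) = 1/4 + 3*exp(4)/4.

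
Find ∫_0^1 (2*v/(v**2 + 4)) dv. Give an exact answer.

Let u = v**2 + 4, so du = 2*v dv. When v = 0, u = 4; when v = 1, u = 5.
The integral becomes ∫ 1/u du from 4 to 5, with antiderivative log(u).
Back in v: F(v) = log(v**2 + 4).
Then F(1) - F(0) = (log(5)) - (log(4)) = log(5/4).

log(5/4)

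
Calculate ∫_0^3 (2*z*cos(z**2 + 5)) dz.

Let u = z**2 + 5, so du = 2*z dz. When z = 0, u = 5; when z = 3, u = 14.
The integral becomes ∫ cos(u) du from 5 to 14, with antiderivative sin(u).
Back in z: F(z) = sin(z**2 + 5).
Then F(3) - F(0) = (sin(14)) - (sin(5)) = -sin(5) + sin(14).

-sin(5) + sin(14)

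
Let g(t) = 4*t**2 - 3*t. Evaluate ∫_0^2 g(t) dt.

14/3

By the power rule, an antiderivative is F(t) = 4*t**3/3 - 3*t**2/2.
Then F(2) - F(0) = (14/3) - (0) = 14/3.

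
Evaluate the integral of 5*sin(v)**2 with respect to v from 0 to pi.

5*pi/2

Use the identity sin^2(v) = (1 - cos(2*v))/2.
An antiderivative is F(v) = 5*v/2 - 5*sin(2*v)/4.
Then F(pi) - F(0) = (5*pi/2) - (0) = 5*pi/2.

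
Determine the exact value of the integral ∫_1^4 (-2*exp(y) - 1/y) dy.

An antiderivative is F(y) = -2*exp(y) - log(y).
Then F(4) - F(1) = (-2*exp(4) - log(4)) - (-2*exp(1)) = -2*exp(4) - 2*log(2) + 2*exp(1).

-2*exp(4) - 2*log(2) + 2*exp(1)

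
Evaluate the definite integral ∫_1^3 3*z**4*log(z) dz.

-726/25 + 729*log(3)/5

Integrate by parts once (u = ln z, dv = 3*z**4 dz).
An antiderivative is F(z) = 3*z**5*(5*log(z) - 1)/25.
Then F(3) - F(1) = (-729/25 + 729*log(3)/5) - (-3/25) = -726/25 + 729*log(3)/5.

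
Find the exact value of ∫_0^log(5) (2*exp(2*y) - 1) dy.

24 - log(5)

An antiderivative is F(y) = exp(2*y) - y.
Then F(log(5)) - F(0) = (25 - log(5)) - (1) = 24 - log(5).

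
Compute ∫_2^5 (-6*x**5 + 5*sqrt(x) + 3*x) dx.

By the power rule, an antiderivative is F(x) = -x**6 + 10*x**(3/2)/3 + 3*x**2/2.
Then F(5) - F(2) = (-31175/2 + 50*sqrt(5)/3) - (-58 + 20*sqrt(2)/3) = -31059/2 - 20*sqrt(2)/3 + 50*sqrt(5)/3.

-31059/2 - 20*sqrt(2)/3 + 50*sqrt(5)/3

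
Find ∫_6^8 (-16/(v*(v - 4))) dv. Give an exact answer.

log(16/81)

Factor the denominator: v**2 - 4*v = v(v - 4).
Partial fractions: -16/(v*(v - 4)) = 4/v - 4/(v - 4).
An antiderivative is F(v) = 4*log(v) - 4*log(v - 4).
Then F(8) - F(6) = (log(16)) - (log(81)) = log(16/81).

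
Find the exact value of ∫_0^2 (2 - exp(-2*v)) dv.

An antiderivative is F(v) = 2*v + exp(-2*v)/2.
Then F(2) - F(0) = (exp(-4)/2 + 4) - (1/2) = exp(-4)/2 + 7/2.

exp(-4)/2 + 7/2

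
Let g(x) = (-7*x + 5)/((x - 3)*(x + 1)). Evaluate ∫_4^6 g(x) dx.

-3*log(7) - 4*log(3) + 3*log(5)

Factor the denominator: x**2 - 2*x - 3 = (x + 1)(x - 3).
Partial fractions: (-7*x + 5)/((x - 3)*(x + 1)) = -3/(x + 1) - 4/(x - 3).
An antiderivative is F(x) = -4*log(x - 3) - 3*log(x + 1).
Then F(6) - F(4) = (-3*log(7) - 4*log(3)) - (-3*log(5)) = -3*log(7) - 4*log(3) + 3*log(5).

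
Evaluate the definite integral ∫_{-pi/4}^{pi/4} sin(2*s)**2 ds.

pi/4

Use the identity sin^2(2*s) = (1 - cos(4*s))/2.
An antiderivative is F(s) = s/2 - sin(4*s)/8.
Then F(pi/4) - F(-pi/4) = (pi/8) - (-pi/8) = pi/4.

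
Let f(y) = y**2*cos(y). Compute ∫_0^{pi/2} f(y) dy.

-2 + pi**2/4

Integrate by parts twice (u = y^2, dv = cos(y) dy).
An antiderivative is F(y) = y**2*sin(y) + 2*y*cos(y) - 2*sin(y).
Then F(pi/2) - F(0) = (-2 + pi**2/4) - (0) = -2 + pi**2/4.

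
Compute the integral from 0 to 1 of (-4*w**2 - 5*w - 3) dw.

By the power rule, an antiderivative is F(w) = -4*w**3/3 - 5*w**2/2 - 3*w.
Then F(1) - F(0) = (-41/6) - (0) = -41/6.

-41/6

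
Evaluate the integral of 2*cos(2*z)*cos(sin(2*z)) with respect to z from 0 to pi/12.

sin(1/2)

Let u = sin(2*z), so du = 2*cos(2*z) dz. When z = 0, u = 0; when z = pi/12, u = 1/2.
The integral becomes ∫ cos(u) du from 0 to 1/2, with antiderivative sin(u).
Back in z: F(z) = sin(sin(2*z)).
Then F(pi/12) - F(0) = (sin(1/2)) - (0) = sin(1/2).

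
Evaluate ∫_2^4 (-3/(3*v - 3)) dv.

An antiderivative is F(v) = -log(3*v - 3).
Then F(4) - F(2) = (-log(9)) - (-log(3)) = -log(3).

-log(3)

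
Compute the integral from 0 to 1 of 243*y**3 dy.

243/4

Let u = 3*y, so du = 3 dy. When y = 0, u = 0; when y = 1, u = 3.
The integral becomes 3·∫ u**3 du from 0 to 3, with antiderivative 3*u**4/4.
Back in y: F(y) = 243*y**4/4.
Then F(1) - F(0) = (243/4) - (0) = 243/4.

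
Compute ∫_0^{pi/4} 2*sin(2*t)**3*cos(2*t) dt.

Let u = sin(2*t), so du = 2*cos(2*t) dt. When t = 0, u = 0; when t = pi/4, u = 1.
The integral becomes ∫ u**3 du from 0 to 1, with antiderivative u**4/4.
Back in t: F(t) = sin(2*t)**4/4.
Then F(pi/4) - F(0) = (1/4) - (0) = 1/4.

1/4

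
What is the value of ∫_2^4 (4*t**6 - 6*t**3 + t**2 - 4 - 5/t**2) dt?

By the power rule, an antiderivative is F(t) = 4*t**7/7 - 3*t**4/2 + t**3/3 - 4*t + 5/t.
Then F(4) - F(2) = (754729/84) - (1945/42) = 750839/84.

750839/84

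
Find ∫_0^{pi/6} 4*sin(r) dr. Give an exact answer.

4 - 2*sqrt(3)

An antiderivative is F(r) = -4*cos(r).
Then F(pi/6) - F(0) = (-2*sqrt(3)) - (-4) = 4 - 2*sqrt(3).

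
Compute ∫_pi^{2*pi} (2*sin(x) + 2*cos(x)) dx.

An antiderivative is F(x) = 2*sin(x) - 2*cos(x).
Then F(2*pi) - F(pi) = (-2) - (2) = -4.

-4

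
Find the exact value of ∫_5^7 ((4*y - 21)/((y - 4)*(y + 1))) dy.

-6*log(3) + 10*log(2)

Factor the denominator: y**2 - 3*y - 4 = (y + 1)(y - 4).
Partial fractions: (4*y - 21)/((y - 4)*(y + 1)) = 5/(y + 1) - 1/(y - 4).
An antiderivative is F(y) = -log(y - 4) + 5*log(y + 1).
Then F(7) - F(5) = (-log(3) + 15*log(2)) - (5*log(2) + 5*log(3)) = -6*log(3) + 10*log(2).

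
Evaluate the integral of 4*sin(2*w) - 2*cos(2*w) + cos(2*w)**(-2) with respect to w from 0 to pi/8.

5/2 - 3*sqrt(2)/2

An antiderivative is F(w) = -sin(2*w) - 2*cos(2*w) + tan(2*w)/2.
Then F(pi/8) - F(0) = (1/2 - 3*sqrt(2)/2) - (-2) = 5/2 - 3*sqrt(2)/2.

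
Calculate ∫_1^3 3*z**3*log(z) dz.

-15 + 243*log(3)/4

Integrate by parts once (u = ln z, dv = 3*z**3 dz).
An antiderivative is F(z) = 3*z**4*(4*log(z) - 1)/16.
Then F(3) - F(1) = (-243/16 + 243*log(3)/4) - (-3/16) = -15 + 243*log(3)/4.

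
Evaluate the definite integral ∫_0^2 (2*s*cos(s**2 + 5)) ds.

Let u = s**2 + 5, so du = 2*s ds. When s = 0, u = 5; when s = 2, u = 9.
The integral becomes ∫ cos(u) du from 5 to 9, with antiderivative sin(u).
Back in s: F(s) = sin(s**2 + 5).
Then F(2) - F(0) = (sin(9)) - (sin(5)) = sin(9) - sin(5).

sin(9) - sin(5)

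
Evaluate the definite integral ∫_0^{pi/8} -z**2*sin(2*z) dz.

-sqrt(2)/8 - sqrt(2)*pi/32 + sqrt(2)*pi**2/256 + 1/4

Integrate by parts twice (u = z^2, dv = -sin(2*z) dz).
An antiderivative is F(z) = z**2*cos(2*z)/2 - z*sin(2*z)/2 - cos(2*z)/4.
Then F(pi/8) - F(0) = (sqrt(2)*(-32 - 8*pi + pi**2)/256) - (-1/4) = -sqrt(2)/8 - sqrt(2)*pi/32 + sqrt(2)*pi**2/256 + 1/4.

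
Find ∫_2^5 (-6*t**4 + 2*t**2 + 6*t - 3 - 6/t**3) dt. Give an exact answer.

-358023/100

By the power rule, an antiderivative is F(t) = -6*t**5/5 + 2*t**3/3 + 3*t**2 - 3*t + 3/t**2.
Then F(5) - F(2) = (-270491/75) - (-1579/60) = -358023/100.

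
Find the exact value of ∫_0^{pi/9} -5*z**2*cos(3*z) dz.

Integrate by parts twice (u = z^2, dv = -5*cos(3*z) dz).
An antiderivative is F(z) = -5*z**2*sin(3*z)/3 - 10*z*cos(3*z)/9 + 10*sin(3*z)/27.
Then F(pi/9) - F(0) = (-5*pi/81 - 5*sqrt(3)*pi**2/486 + 5*sqrt(3)/27) - (0) = -5*pi/81 - 5*sqrt(3)*pi**2/486 + 5*sqrt(3)/27.

-5*pi/81 - 5*sqrt(3)*pi**2/486 + 5*sqrt(3)/27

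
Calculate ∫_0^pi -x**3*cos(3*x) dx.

Integrate by parts 3 times (u = x^3, dv = -cos(3*x) dx).
An antiderivative is F(x) = -x**3*sin(3*x)/3 - x**2*cos(3*x)/3 + 2*x*sin(3*x)/9 + 2*cos(3*x)/27.
Then F(pi) - F(0) = (-2/27 + pi**2/3) - (2/27) = -4/27 + pi**2/3.

-4/27 + pi**2/3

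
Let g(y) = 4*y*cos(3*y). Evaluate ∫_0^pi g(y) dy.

Integrate by parts once (u = y, dv = 4*cos(3*y) dy).
An antiderivative is F(y) = 4*y*sin(3*y)/3 + 4*cos(3*y)/9.
Then F(pi) - F(0) = (-4/9) - (4/9) = -8/9.

-8/9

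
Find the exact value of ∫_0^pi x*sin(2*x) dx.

Integrate by parts once (u = x, dv = sin(2*x) dx).
An antiderivative is F(x) = -x*cos(2*x)/2 + sin(2*x)/4.
Then F(pi) - F(0) = (-pi/2) - (0) = -pi/2.

-pi/2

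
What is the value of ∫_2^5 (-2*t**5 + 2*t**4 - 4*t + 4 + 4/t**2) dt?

-19893/5

By the power rule, an antiderivative is F(t) = -t**6/3 + 2*t**5/5 - 2*t**2 + 4*t - 4/t.
Then F(5) - F(2) = (-59837/15) - (-158/15) = -19893/5.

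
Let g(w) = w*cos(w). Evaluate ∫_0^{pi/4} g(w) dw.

-1 + sqrt(2)*pi/8 + sqrt(2)/2

Integrate by parts once (u = w, dv = cos(w) dw).
An antiderivative is F(w) = w*sin(w) + cos(w).
Then F(pi/4) - F(0) = (sqrt(2)*(pi + 4)/8) - (1) = -1 + sqrt(2)*pi/8 + sqrt(2)/2.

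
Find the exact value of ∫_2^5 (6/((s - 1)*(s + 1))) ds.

log(8)

Factor the denominator: s**2 - 1 = (s + 1)(s - 1).
Partial fractions: 6/((s - 1)*(s + 1)) = -3/(s + 1) + 3/(s - 1).
An antiderivative is F(s) = 3*log(s - 1) - 3*log(s + 1).
Then F(5) - F(2) = (log(8/27)) - (-log(27)) = log(8).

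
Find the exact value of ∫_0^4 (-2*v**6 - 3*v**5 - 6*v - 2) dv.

-47496/7

By the power rule, an antiderivative is F(v) = -2*v**7/7 - v**6/2 - 3*v**2 - 2*v.
Then F(4) - F(0) = (-47496/7) - (0) = -47496/7.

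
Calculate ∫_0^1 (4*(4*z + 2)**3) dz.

Let u = 4*z + 2, so du = 4 dz. When z = 0, u = 2; when z = 1, u = 6.
The integral becomes ∫ u**3 du from 2 to 6, with antiderivative u**4/4.
Back in z: F(z) = (4*z + 2)**4/4.
Then F(1) - F(0) = (324) - (4) = 320.

320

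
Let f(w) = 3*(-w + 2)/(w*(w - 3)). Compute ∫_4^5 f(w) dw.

log(8/25)

Factor the denominator: w**2 - 3*w = w(w - 3).
Partial fractions: 3*(-w + 2)/(w*(w - 3)) = -2/w - 1/(w - 3).
An antiderivative is F(w) = -2*log(w) - log(w - 3).
Then F(5) - F(4) = (-log(50)) - (-log(16)) = log(8/25).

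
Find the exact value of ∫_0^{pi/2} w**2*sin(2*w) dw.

Integrate by parts twice (u = w^2, dv = sin(2*w) dw).
An antiderivative is F(w) = -w**2*cos(2*w)/2 + w*sin(2*w)/2 + cos(2*w)/4.
Then F(pi/2) - F(0) = (-1/4 + pi**2/8) - (1/4) = -1/2 + pi**2/8.

-1/2 + pi**2/8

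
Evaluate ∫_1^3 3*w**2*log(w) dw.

-26/3 + 27*log(3)

Integrate by parts once (u = ln w, dv = 3*w**2 dw).
An antiderivative is F(w) = w**3*(3*log(w) - 1)/3.
Then F(3) - F(1) = (-9 + 27*log(3)) - (-1/3) = -26/3 + 27*log(3).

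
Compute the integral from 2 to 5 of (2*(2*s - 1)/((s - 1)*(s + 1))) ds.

Factor the denominator: s**2 - 1 = (s + 1)(s - 1).
Partial fractions: 2*(2*s - 1)/((s - 1)*(s + 1)) = 3/(s + 1) + 1/(s - 1).
An antiderivative is F(s) = log(s - 1) + 3*log(s + 1).
Then F(5) - F(2) = (3*log(3) + 5*log(2)) - (log(27)) = log(32).

log(32)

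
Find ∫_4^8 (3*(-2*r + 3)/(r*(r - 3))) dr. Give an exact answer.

Factor the denominator: r**2 - 3*r = r(r - 3).
Partial fractions: 3*(-2*r + 3)/(r*(r - 3)) = -3/r - 3/(r - 3).
An antiderivative is F(r) = -3*log(r) - 3*log(r - 3).
Then F(8) - F(4) = (-9*log(2) - 3*log(5)) - (-log(64)) = -3*log(5) - 3*log(2).

-3*log(5) - 3*log(2)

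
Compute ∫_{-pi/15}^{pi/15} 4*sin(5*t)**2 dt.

Use the identity sin^2(5*t) = (1 - cos(10*t))/2.
An antiderivative is F(t) = 2*t - sin(10*t)/5.
Then F(pi/15) - F(-pi/15) = (-sqrt(3)/10 + 2*pi/15) - (-2*pi/15 + sqrt(3)/10) = -sqrt(3)/5 + 4*pi/15.

-sqrt(3)/5 + 4*pi/15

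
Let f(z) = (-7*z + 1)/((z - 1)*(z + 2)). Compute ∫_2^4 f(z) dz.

-7*log(3) + 5*log(2)

Factor the denominator: z**2 + z - 2 = (z + 2)(z - 1).
Partial fractions: (-7*z + 1)/((z - 1)*(z + 2)) = -5/(z + 2) - 2/(z - 1).
An antiderivative is F(z) = -2*log(z - 1) - 5*log(z + 2).
Then F(4) - F(2) = (-7*log(3) - 5*log(2)) - (-10*log(2)) = -7*log(3) + 5*log(2).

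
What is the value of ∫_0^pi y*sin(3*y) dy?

pi/3

Integrate by parts once (u = y, dv = sin(3*y) dy).
An antiderivative is F(y) = -y*cos(3*y)/3 + sin(3*y)/9.
Then F(pi) - F(0) = (pi/3) - (0) = pi/3.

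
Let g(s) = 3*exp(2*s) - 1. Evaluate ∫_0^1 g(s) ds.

An antiderivative is F(s) = 3*exp(2*s)/2 - s.
Then F(1) - F(0) = (-1 + 3*exp(2)/2) - (3/2) = -5/2 + 3*exp(2)/2.

-5/2 + 3*exp(2)/2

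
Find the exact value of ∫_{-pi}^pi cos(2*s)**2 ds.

Use the identity cos^2(2*s) = (1 + cos(4*s))/2.
An antiderivative is F(s) = s/2 + sin(4*s)/8.
Then F(pi) - F(-pi) = (pi/2) - (-pi/2) = pi.

pi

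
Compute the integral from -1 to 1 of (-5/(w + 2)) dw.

-5*log(3)

An antiderivative is F(w) = -5*log(w + 2).
Then F(1) - F(-1) = (-5*log(3)) - (0) = -5*log(3).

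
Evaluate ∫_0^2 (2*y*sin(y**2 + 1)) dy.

Let u = y**2 + 1, so du = 2*y dy. When y = 0, u = 1; when y = 2, u = 5.
The integral becomes ∫ sin(u) du from 1 to 5, with antiderivative -cos(u).
Back in y: F(y) = -cos(y**2 + 1).
Then F(2) - F(0) = (-cos(5)) - (-cos(1)) = -cos(5) + cos(1).

-cos(5) + cos(1)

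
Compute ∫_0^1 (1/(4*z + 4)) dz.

log(2)/4

An antiderivative is F(z) = log(4*z + 4)/4.
Then F(1) - F(0) = (3*log(2)/4) - (log(2)/2) = log(2)/4.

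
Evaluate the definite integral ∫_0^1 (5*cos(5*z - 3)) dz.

sin(3) + sin(2)

Let u = 5*z - 3, so du = 5 dz. When z = 0, u = -3; when z = 1, u = 2.
The integral becomes ∫ cos(u) du from -3 to 2, with antiderivative sin(u).
Back in z: F(z) = sin(5*z - 3).
Then F(1) - F(0) = (sin(2)) - (-sin(3)) = sin(3) + sin(2).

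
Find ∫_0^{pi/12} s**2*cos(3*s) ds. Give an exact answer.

sqrt(2)*(-32 + pi**2 + 8*pi)/864

Integrate by parts twice (u = s^2, dv = cos(3*s) ds).
An antiderivative is F(s) = s**2*sin(3*s)/3 + 2*s*cos(3*s)/9 - 2*sin(3*s)/27.
Then F(pi/12) - F(0) = (sqrt(2)*(-32 + pi**2 + 8*pi)/864) - (0) = sqrt(2)*(-32 + pi**2 + 8*pi)/864.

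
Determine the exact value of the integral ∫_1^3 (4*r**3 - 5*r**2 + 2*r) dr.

By the power rule, an antiderivative is F(r) = r**4 - 5*r**3/3 + r**2.
Then F(3) - F(1) = (45) - (1/3) = 134/3.

134/3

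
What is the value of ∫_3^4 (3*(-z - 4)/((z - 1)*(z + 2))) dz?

Factor the denominator: z**2 + z - 2 = (z + 2)(z - 1).
Partial fractions: 3*(-z - 4)/((z - 1)*(z + 2)) = 2/(z + 2) - 5/(z - 1).
An antiderivative is F(z) = -5*log(z - 1) + 2*log(z + 2).
Then F(4) - F(3) = (log(4/27)) - (log(25/32)) = -3*log(3) - 2*log(5) + 7*log(2).

-3*log(3) - 2*log(5) + 7*log(2)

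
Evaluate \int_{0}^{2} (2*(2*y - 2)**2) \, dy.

16/3

Let u = 2*y - 2, so du = 2 dy. When y = 0, u = -2; when y = 2, u = 2.
The integral becomes ∫ u**2 du from -2 to 2, with antiderivative u**3/3.
Back in y: F(y) = (2*y - 2)**3/3.
Then F(2) - F(0) = (8/3) - (-8/3) = 16/3.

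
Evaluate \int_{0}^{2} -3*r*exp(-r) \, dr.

-3 + 9*exp(-2)

Integrate by parts once (u = r, dv = -3*exp(-r) dr).
An antiderivative is F(r) = (3*r + 3)*exp(-r).
Then F(2) - F(0) = (9*exp(-2)) - (3) = -3 + 9*exp(-2).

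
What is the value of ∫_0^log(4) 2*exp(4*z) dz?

Let u = exp(z), so du = exp(z) dz. When z = 0, u = 1; when z = log(4), u = 4.
The integral becomes 2·∫ u**3 du from 1 to 4, with antiderivative u**4/2.
Back in z: F(z) = exp(4*z)/2.
Then F(log(4)) - F(0) = (128) - (1/2) = 255/2.

255/2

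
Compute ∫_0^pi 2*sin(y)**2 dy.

pi

Use the identity sin^2(y) = (1 - cos(2*y))/2.
An antiderivative is F(y) = y - sin(2*y)/2.
Then F(pi) - F(0) = (pi) - (0) = pi.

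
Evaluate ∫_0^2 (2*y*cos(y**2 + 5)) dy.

Let u = y**2 + 5, so du = 2*y dy. When y = 0, u = 5; when y = 2, u = 9.
The integral becomes ∫ cos(u) du from 5 to 9, with antiderivative sin(u).
Back in y: F(y) = sin(y**2 + 5).
Then F(2) - F(0) = (sin(9)) - (sin(5)) = sin(9) - sin(5).

sin(9) - sin(5)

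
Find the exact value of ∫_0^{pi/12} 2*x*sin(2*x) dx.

Integrate by parts once (u = x, dv = 2*sin(2*x) dx).
An antiderivative is F(x) = -x*cos(2*x) + sin(2*x)/2.
Then F(pi/12) - F(0) = (-sqrt(3)*pi/24 + 1/4) - (0) = -sqrt(3)*pi/24 + 1/4.

-sqrt(3)*pi/24 + 1/4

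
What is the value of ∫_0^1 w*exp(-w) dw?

1 - 2*exp(-1)

Integrate by parts once (u = w, dv = exp(-w) dw).
An antiderivative is F(w) = (-w - 1)*exp(-w).
Then F(1) - F(0) = (-2*exp(-1)) - (-1) = 1 - 2*exp(-1).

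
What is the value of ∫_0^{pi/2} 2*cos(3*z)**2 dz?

Use the identity cos^2(3*z) = (1 + cos(6*z))/2.
An antiderivative is F(z) = z + sin(6*z)/6.
Then F(pi/2) - F(0) = (pi/2) - (0) = pi/2.

pi/2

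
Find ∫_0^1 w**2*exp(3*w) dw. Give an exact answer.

Integrate by parts twice (u = w^2, dv = exp(3*w) dw).
An antiderivative is F(w) = (9*w**2 - 6*w + 2)*exp(3*w)/27.
Then F(1) - F(0) = (5*exp(3)/27) - (2/27) = -2/27 + 5*exp(3)/27.

-2/27 + 5*exp(3)/27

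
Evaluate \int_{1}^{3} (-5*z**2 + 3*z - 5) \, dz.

By the power rule, an antiderivative is F(z) = -5*z**3/3 + 3*z**2/2 - 5*z.
Then F(3) - F(1) = (-93/2) - (-31/6) = -124/3.

-124/3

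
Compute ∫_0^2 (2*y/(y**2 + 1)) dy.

Let u = y**2 + 1, so du = 2*y dy. When y = 0, u = 1; when y = 2, u = 5.
The integral becomes ∫ 1/u du from 1 to 5, with antiderivative log(u).
Back in y: F(y) = log(y**2 + 1).
Then F(2) - F(0) = (log(5)) - (0) = log(5).

log(5)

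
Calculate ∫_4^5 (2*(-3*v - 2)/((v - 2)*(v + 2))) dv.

-2*log(7) - 2*log(3) + 6*log(2)

Factor the denominator: v**2 - 4 = (v + 2)(v - 2).
Partial fractions: 2*(-3*v - 2)/((v - 2)*(v + 2)) = -2/(v + 2) - 4/(v - 2).
An antiderivative is F(v) = -4*log(v - 2) - 2*log(v + 2).
Then F(5) - F(4) = (-4*log(3) - 2*log(7)) - (-6*log(2) - 2*log(3)) = -2*log(7) - 2*log(3) + 6*log(2).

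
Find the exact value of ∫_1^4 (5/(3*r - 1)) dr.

An antiderivative is F(r) = 5*log(3*r - 1)/3.
Then F(4) - F(1) = (5*log(11)/3) - (5*log(2)/3) = -5*log(2)/3 + 5*log(11)/3.

-5*log(2)/3 + 5*log(11)/3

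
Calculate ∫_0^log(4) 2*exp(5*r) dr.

2046/5

Let u = exp(r), so du = exp(r) dr. When r = 0, u = 1; when r = log(4), u = 4.
The integral becomes 2·∫ u**4 du from 1 to 4, with antiderivative 2*u**5/5.
Back in r: F(r) = 2*exp(5*r)/5.
Then F(log(4)) - F(0) = (2048/5) - (2/5) = 2046/5.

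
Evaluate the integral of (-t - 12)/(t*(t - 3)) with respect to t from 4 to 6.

-log(48)

Factor the denominator: t**2 - 3*t = t(t - 3).
Partial fractions: (-t - 12)/(t*(t - 3)) = 4/t - 5/(t - 3).
An antiderivative is F(t) = 4*log(t) - 5*log(t - 3).
Then F(6) - F(4) = (log(16/3)) - (8*log(2)) = -log(48).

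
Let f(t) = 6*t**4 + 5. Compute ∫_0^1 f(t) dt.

By the power rule, an antiderivative is F(t) = 6*t**5/5 + 5*t.
Then F(1) - F(0) = (31/5) - (0) = 31/5.

31/5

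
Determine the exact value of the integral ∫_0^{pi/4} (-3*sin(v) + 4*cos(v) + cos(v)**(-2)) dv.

An antiderivative is F(v) = 4*sin(v) + 3*cos(v) + tan(v).
Then F(pi/4) - F(0) = (1 + 7*sqrt(2)/2) - (3) = -2 + 7*sqrt(2)/2.

-2 + 7*sqrt(2)/2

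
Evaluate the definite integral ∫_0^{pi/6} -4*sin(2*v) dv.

An antiderivative is F(v) = 2*cos(2*v).
Then F(pi/6) - F(0) = (1) - (2) = -1.

-1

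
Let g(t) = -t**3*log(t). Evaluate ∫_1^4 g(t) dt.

Integrate by parts once (u = ln t, dv = -t**3 dt).
An antiderivative is F(t) = -t**4*(4*log(t) - 1)/16.
Then F(4) - F(1) = (16 - 128*log(2)) - (1/16) = 255/16 - 128*log(2).

255/16 - 128*log(2)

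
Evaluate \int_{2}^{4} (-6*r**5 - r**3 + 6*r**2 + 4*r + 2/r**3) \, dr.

-63293/16

By the power rule, an antiderivative is F(r) = -r**6 - r**4/4 + 2*r**3 + 2*r**2 - 1/r**2.
Then F(4) - F(2) = (-64001/16) - (-177/4) = -63293/16.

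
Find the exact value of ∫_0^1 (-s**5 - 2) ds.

By the power rule, an antiderivative is F(s) = -s**6/6 - 2*s.
Then F(1) - F(0) = (-13/6) - (0) = -13/6.

-13/6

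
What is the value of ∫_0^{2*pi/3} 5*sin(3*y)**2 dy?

Use the identity sin^2(3*y) = (1 - cos(6*y))/2.
An antiderivative is F(y) = 5*y/2 - 5*sin(6*y)/12.
Then F(2*pi/3) - F(0) = (5*pi/3) - (0) = 5*pi/3.

5*pi/3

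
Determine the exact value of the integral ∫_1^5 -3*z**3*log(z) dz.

117 - 1875*log(5)/4

Integrate by parts once (u = ln z, dv = -3*z**3 dz).
An antiderivative is F(z) = -3*z**4*(4*log(z) - 1)/16.
Then F(5) - F(1) = (1875/16 - 1875*log(5)/4) - (3/16) = 117 - 1875*log(5)/4.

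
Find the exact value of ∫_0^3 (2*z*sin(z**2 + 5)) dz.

-cos(14) + cos(5)

Let u = z**2 + 5, so du = 2*z dz. When z = 0, u = 5; when z = 3, u = 14.
The integral becomes ∫ sin(u) du from 5 to 14, with antiderivative -cos(u).
Back in z: F(z) = -cos(z**2 + 5).
Then F(3) - F(0) = (-cos(14)) - (-cos(5)) = -cos(14) + cos(5).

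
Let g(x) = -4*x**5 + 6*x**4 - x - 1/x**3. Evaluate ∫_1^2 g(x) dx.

By the power rule, an antiderivative is F(x) = -2*x**6/3 + 6*x**5/5 - x**2/2 + 1/(2*x**2).
Then F(2) - F(1) = (-737/120) - (8/15) = -267/40.

-267/40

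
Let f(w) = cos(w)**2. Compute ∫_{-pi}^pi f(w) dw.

pi

Use the identity cos^2(w) = (1 + cos(2*w))/2.
An antiderivative is F(w) = w/2 + sin(2*w)/4.
Then F(pi) - F(-pi) = (pi/2) - (-pi/2) = pi.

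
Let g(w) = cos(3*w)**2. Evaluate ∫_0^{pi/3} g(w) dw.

pi/6

Use the identity cos^2(3*w) = (1 + cos(6*w))/2.
An antiderivative is F(w) = w/2 + sin(6*w)/12.
Then F(pi/3) - F(0) = (pi/6) - (0) = pi/6.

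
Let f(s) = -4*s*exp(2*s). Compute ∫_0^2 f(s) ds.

-3*exp(4) - 1

Integrate by parts once (u = s, dv = -4*exp(2*s) ds).
An antiderivative is F(s) = (-2*s + 1)*exp(2*s).
Then F(2) - F(0) = (-3*exp(4)) - (1) = -3*exp(4) - 1.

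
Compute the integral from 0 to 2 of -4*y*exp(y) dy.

Integrate by parts once (u = y, dv = -4*exp(y) dy).
An antiderivative is F(y) = (-4*y + 4)*exp(y).
Then F(2) - F(0) = (-4*exp(2)) - (4) = -4*exp(2) - 4.

-4*exp(2) - 4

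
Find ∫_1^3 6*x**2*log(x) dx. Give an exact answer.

-52/3 + 54*log(3)

Integrate by parts once (u = ln x, dv = 6*x**2 dx).
An antiderivative is F(x) = 2*x**3*(3*log(x) - 1)/3.
Then F(3) - F(1) = (-18 + 54*log(3)) - (-2/3) = -52/3 + 54*log(3).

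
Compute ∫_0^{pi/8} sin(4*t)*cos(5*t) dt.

Use the identity sin(4*t)cos(5*t) = [sin(9*t) + sin(-t)]/2.
An antiderivative is F(t) = cos(t)/2 - cos(9*t)/18.
Then F(pi/8) - F(0) = (5*sqrt(sqrt(2) + 2)/18) - (4/9) = -4/9 + 5*sqrt(sqrt(2) + 2)/18.

-4/9 + 5*sqrt(sqrt(2) + 2)/18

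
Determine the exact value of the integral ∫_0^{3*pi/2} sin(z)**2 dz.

3*pi/4

Use the identity sin^2(z) = (1 - cos(2*z))/2.
An antiderivative is F(z) = z/2 - sin(2*z)/4.
Then F(3*pi/2) - F(0) = (3*pi/4) - (0) = 3*pi/4.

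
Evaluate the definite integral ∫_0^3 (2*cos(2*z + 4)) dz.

sin(10) - sin(4)

Let u = 2*z + 4, so du = 2 dz. When z = 0, u = 4; when z = 3, u = 10.
The integral becomes ∫ cos(u) du from 4 to 10, with antiderivative sin(u).
Back in z: F(z) = sin(2*z + 4).
Then F(3) - F(0) = (sin(10)) - (sin(4)) = sin(10) - sin(4).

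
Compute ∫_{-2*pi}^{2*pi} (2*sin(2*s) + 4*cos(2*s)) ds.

An antiderivative is F(s) = 2*sin(2*s) - cos(2*s).
Then F(2*pi) - F(-2*pi) = (-1) - (-1) = 0.

0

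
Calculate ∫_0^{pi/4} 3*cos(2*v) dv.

3/2

An antiderivative is F(v) = 3*sin(2*v)/2.
Then F(pi/4) - F(0) = (3/2) - (0) = 3/2.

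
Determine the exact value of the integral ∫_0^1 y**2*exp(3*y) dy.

-2/27 + 5*exp(3)/27

Integrate by parts twice (u = y^2, dv = exp(3*y) dy).
An antiderivative is F(y) = (9*y**2 - 6*y + 2)*exp(3*y)/27.
Then F(1) - F(0) = (5*exp(3)/27) - (2/27) = -2/27 + 5*exp(3)/27.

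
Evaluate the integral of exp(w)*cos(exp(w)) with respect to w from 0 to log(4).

-sin(1) + sin(4)

Let u = exp(w), so du = exp(w) dw. When w = 0, u = 1; when w = log(4), u = 4.
The integral becomes ∫ cos(u) du from 1 to 4, with antiderivative sin(u).
Back in w: F(w) = sin(exp(w)).
Then F(log(4)) - F(0) = (sin(4)) - (sin(1)) = -sin(1) + sin(4).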